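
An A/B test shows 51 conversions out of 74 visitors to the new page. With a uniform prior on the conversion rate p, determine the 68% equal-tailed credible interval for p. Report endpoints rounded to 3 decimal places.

Posterior: Beta(1+51, 1+23) = Beta(52, 24).
Equal-tailed 68% interval: the 0.16 and 0.84 quantiles of Beta(52, 24).
Posterior mean ≈ 0.684, SD ≈ 0.053; a Normal approximation gives roughly [0.632, 0.737].
Exact: F⁻¹(0.16) = 0.631; F⁻¹(0.84) = 0.737.

[0.631, 0.737]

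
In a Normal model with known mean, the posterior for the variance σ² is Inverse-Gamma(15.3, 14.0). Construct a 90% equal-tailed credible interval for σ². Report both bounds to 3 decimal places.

[0.629, 1.476]

Inverse-Gamma(15.3, 14.0) quantiles: F⁻¹(0.05) and F⁻¹(0.95).
Equivalently, 1/σ² ~ Gamma(15.3, rate = 14.0); invert its 0.95 and 0.05 quantiles.
Posterior mean ≈ 0.979, SD ≈ 0.268; a Normal approximation gives roughly [0.537, 1.421].
Exact: lower = 0.629; upper = 1.476.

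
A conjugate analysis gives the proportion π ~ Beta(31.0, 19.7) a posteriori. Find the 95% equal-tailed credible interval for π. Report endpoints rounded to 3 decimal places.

[0.475, 0.740]

Posterior: Beta(31.0, 19.7).
Equal-tailed 95% interval: the 0.025 and 0.975 quantiles of Beta(31.0, 19.7).
Posterior mean ≈ 0.611, SD ≈ 0.068; a Normal approximation gives roughly [0.479, 0.744].
Exact: F⁻¹(0.025) = 0.475; F⁻¹(0.975) = 0.740.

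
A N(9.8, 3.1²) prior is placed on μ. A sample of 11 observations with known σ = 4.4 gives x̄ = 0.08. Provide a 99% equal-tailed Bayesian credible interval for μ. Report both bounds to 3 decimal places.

Posterior precision = 1/3.1² + 11/4.4² = 0.1041 + 0.5682 = 0.6722, so posterior SD = 1.2197.
Posterior mean = (9.8/3.1² + 11·0.08/4.4²) / 0.6722 = 1.5846.
Interval: 1.5846 ± 2.576 × 1.2197 → [-1.557, 4.726].

[-1.557, 4.726]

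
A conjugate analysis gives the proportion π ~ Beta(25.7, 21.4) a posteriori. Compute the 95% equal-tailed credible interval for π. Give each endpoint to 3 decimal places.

Posterior: Beta(25.7, 21.4).
Equal-tailed 95% interval: the 0.025 and 0.975 quantiles of Beta(25.7, 21.4).
Posterior mean ≈ 0.546, SD ≈ 0.072; a Normal approximation gives roughly [0.405, 0.686].
Exact: F⁻¹(0.025) = 0.404; F⁻¹(0.975) = 0.684.

[0.404, 0.684]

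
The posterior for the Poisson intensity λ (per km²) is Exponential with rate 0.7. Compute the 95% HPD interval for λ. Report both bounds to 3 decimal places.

The exponential density is strictly decreasing on [0, ∞), so the HPD interval is anchored at 0: [0, q] with P(λ ≤ q) = 0.95.
q = −ln(1 − 0.95) / 0.7 = 2.9957 / 0.7 = 4.280.

[0.000, 4.280]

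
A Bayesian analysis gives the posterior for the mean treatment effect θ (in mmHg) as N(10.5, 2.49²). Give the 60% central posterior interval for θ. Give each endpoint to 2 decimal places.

The posterior is symmetric, so the 60% equal-tailed interval is θ = 10.5 ± z·2.49 with z = 0.842.
Half-width: 0.842 × 2.49 = 2.10.
10.5 − 2.10 = 8.40; 10.5 + 2.10 = 12.60.

[8.40, 12.60]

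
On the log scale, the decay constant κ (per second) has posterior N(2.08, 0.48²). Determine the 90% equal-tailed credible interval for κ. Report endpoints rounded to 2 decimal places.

[3.63, 17.63]

On the log scale the 90% interval is 2.08 ± 1.645 × 0.48 = [1.2905, 2.8695].
Exponentiate: [e^1.2905, e^2.8695] = [3.63, 17.63].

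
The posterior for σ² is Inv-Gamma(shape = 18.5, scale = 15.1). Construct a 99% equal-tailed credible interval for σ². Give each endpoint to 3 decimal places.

Inverse-Gamma(18.5, 15.1) quantiles: F⁻¹(0.005) and F⁻¹(0.995).
Equivalently, 1/σ² ~ Gamma(18.5, rate = 15.1); invert its 0.995 and 0.005 quantiles.
Posterior mean ≈ 0.863, SD ≈ 0.212; a Normal approximation gives roughly [0.316, 1.410].
Exact: lower = 0.480; upper = 1.625.

[0.480, 1.625]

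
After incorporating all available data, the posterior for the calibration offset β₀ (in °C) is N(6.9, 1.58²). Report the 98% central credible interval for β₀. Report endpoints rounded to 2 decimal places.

[3.22, 10.58]

The posterior is symmetric, so the 98% equal-tailed interval is β₀ = 6.9 ± z·1.58 with z = 2.326.
Half-width: 2.326 × 1.58 = 3.68.
6.9 − 3.68 = 3.22; 6.9 + 3.68 = 10.58.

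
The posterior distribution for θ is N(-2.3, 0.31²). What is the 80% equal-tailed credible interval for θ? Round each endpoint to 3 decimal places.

The posterior is symmetric, so the 80% equal-tailed interval is θ = -2.3 ± z·0.31 with z = 1.282.
Half-width: 1.282 × 0.31 = 0.397.
-2.3 − 0.397 = -2.697; -2.3 + 0.397 = -1.903.

[-2.697, -1.903]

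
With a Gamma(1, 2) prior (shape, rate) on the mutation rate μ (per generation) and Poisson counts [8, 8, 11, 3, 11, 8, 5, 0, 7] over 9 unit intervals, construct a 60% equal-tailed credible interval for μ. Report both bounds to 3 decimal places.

Posterior: Gamma(1+61, 2+9) = Gamma(62, 11) (shape, rate).
Equal-tailed 60% interval: Gamma(62, 11) quantiles at 0.2 and 0.8.
Posterior mean ≈ 5.636, SD ≈ 0.716; a Normal approximation gives roughly [5.034, 6.239].
Exact: lower = 5.027; upper = 6.228.

[5.027, 6.228]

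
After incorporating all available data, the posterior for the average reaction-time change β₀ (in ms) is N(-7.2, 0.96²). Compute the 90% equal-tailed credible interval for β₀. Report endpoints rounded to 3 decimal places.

The posterior is symmetric, so the 90% equal-tailed interval is β₀ = -7.2 ± z·0.96 with z = 1.645.
Half-width: 1.645 × 0.96 = 1.579.
-7.2 − 1.579 = -8.779; -7.2 + 1.579 = -5.621.

[-8.779, -5.621]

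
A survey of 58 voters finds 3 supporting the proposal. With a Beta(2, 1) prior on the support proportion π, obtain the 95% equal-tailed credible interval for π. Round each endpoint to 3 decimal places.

[0.028, 0.162]

Posterior: Beta(2+3, 1+55) = Beta(5, 56).
Equal-tailed 95% interval: the 0.025 and 0.975 quantiles of Beta(5, 56).
Posterior mean ≈ 0.082, SD ≈ 0.035; a Normal approximation gives roughly [0.014, 0.150].
Exact: F⁻¹(0.025) = 0.028; F⁻¹(0.975) = 0.162.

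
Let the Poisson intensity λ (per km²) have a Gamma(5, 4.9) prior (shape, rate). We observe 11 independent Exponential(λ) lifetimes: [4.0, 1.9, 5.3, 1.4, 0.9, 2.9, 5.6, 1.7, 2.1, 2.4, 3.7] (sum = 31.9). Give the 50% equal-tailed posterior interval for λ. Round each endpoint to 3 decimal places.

Posterior: Gamma(5+11, 4.9+31.9) = Gamma(16, 36.8) (shape, rate).
Equal-tailed 50% interval: Gamma(16, 36.8) quantiles at 0.25 and 0.75.
Posterior mean ≈ 0.435, SD ≈ 0.109; a Normal approximation gives roughly [0.361, 0.508].
Exact: lower = 0.357; upper = 0.502.

[0.357, 0.502]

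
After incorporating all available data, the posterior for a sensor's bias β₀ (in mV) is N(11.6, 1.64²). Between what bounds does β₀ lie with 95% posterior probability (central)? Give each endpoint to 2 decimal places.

[8.39, 14.81]

The posterior is symmetric, so the 95% equal-tailed interval is β₀ = 11.6 ± z·1.64 with z = 1.960.
Half-width: 1.960 × 1.64 = 3.21.
11.6 − 3.21 = 8.39; 11.6 + 3.21 = 14.81.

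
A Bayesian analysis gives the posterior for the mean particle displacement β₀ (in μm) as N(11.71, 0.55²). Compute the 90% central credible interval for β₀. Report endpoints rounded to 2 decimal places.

The posterior is symmetric, so the 90% equal-tailed interval is β₀ = 11.71 ± z·0.55 with z = 1.645.
Half-width: 1.645 × 0.55 = 0.90.
11.71 − 0.90 = 10.81; 11.71 + 0.90 = 12.61.

[10.81, 12.61]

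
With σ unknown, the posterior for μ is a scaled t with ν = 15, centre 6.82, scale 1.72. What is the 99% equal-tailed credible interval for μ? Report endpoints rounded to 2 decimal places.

[1.75, 11.89]

The t_15 distribution is symmetric; the 99% interval is 6.82 ± t·1.72 with t_{0.995,15} = 2.947.
Half-width: 2.947 × 1.72 = 5.07.
6.82 − 5.07 = 1.75; 6.82 + 5.07 = 11.89.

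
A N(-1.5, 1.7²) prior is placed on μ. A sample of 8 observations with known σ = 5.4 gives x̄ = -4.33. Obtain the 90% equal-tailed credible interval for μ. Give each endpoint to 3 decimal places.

Posterior precision = 1/1.7² + 8/5.4² = 0.3460 + 0.2743 = 0.6204, so posterior SD = 1.2696.
Posterior mean = (-1.5/1.7² + 8·-4.33/5.4²) / 0.6204 = -2.7515.
Interval: -2.7515 ± 1.645 × 1.2696 → [-4.840, -0.663].

[-4.840, -0.663]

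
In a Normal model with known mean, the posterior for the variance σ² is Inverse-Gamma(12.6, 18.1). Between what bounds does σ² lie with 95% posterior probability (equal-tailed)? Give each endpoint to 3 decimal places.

Inverse-Gamma(12.6, 18.1) quantiles: F⁻¹(0.025) and F⁻¹(0.975).
Equivalently, 1/σ² ~ Gamma(12.6, rate = 18.1); invert its 0.975 and 0.025 quantiles.
Posterior mean ≈ 1.560, SD ≈ 0.479; a Normal approximation gives roughly [0.621, 2.500].
Exact: lower = 0.885; upper = 2.729.

[0.885, 2.729]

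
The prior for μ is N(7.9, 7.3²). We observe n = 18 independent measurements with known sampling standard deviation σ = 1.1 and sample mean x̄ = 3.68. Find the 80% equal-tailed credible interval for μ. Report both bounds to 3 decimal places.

[3.353, 4.017]

Posterior precision = 1/7.3² + 18/1.1² = 0.0188 + 14.8760 = 14.8948, so posterior SD = 0.2591.
Posterior mean = (7.9/7.3² + 18·3.68/1.1²) / 14.8948 = 3.6853.
Interval: 3.6853 ± 1.282 × 0.2591 → [3.353, 4.017].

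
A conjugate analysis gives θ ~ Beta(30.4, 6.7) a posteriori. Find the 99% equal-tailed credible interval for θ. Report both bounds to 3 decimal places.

Posterior: Beta(30.4, 6.7).
Equal-tailed 99% interval: the 0.005 and 0.995 quantiles of Beta(30.4, 6.7).
Posterior mean ≈ 0.819, SD ≈ 0.062; a Normal approximation gives roughly [0.659, 0.980].
Exact: F⁻¹(0.005) = 0.631; F⁻¹(0.995) = 0.945.

[0.631, 0.945]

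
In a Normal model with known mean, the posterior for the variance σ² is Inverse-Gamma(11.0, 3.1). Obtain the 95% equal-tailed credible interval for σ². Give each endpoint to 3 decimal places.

Inverse-Gamma(11.0, 3.1) quantiles: F⁻¹(0.025) and F⁻¹(0.975).
Equivalently, 1/σ² ~ Gamma(11.0, rate = 3.1); invert its 0.975 and 0.025 quantiles.
Posterior mean ≈ 0.310, SD ≈ 0.103; a Normal approximation gives roughly [0.107, 0.513].
Exact: lower = 0.169; upper = 0.565.

[0.169, 0.565]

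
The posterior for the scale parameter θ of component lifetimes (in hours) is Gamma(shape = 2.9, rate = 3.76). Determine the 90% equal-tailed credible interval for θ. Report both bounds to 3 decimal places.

[0.204, 1.634]

Posterior: Gamma(shape 2.9, rate 3.76).
Equal-tailed 90% interval: Gamma(2.9, 3.76) quantiles at 0.05 and 0.95.
Posterior mean ≈ 0.771, SD ≈ 0.453; a Normal approximation gives roughly [0.026, 1.516].
Exact: lower = 0.204; upper = 1.634.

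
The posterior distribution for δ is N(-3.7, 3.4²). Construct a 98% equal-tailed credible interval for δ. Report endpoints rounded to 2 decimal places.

[-11.61, 4.21]

The posterior is symmetric, so the 98% equal-tailed interval is δ = -3.7 ± z·3.4 with z = 2.326.
Half-width: 2.326 × 3.4 = 7.91.
-3.7 − 7.91 = -11.61; -3.7 + 7.91 = 4.21.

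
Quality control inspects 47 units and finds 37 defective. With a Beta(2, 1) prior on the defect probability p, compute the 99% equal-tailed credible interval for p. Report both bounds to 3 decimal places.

[0.613, 0.906]

Posterior: Beta(2+37, 1+10) = Beta(39, 11).
Equal-tailed 99% interval: the 0.005 and 0.995 quantiles of Beta(39, 11).
Posterior mean ≈ 0.780, SD ≈ 0.058; a Normal approximation gives roughly [0.631, 0.929].
Exact: F⁻¹(0.005) = 0.613; F⁻¹(0.995) = 0.906.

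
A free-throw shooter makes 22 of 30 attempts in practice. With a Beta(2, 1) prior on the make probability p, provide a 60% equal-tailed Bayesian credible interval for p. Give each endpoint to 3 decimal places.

Posterior: Beta(2+22, 1+8) = Beta(24, 9).
Equal-tailed 60% interval: the 0.2 and 0.8 quantiles of Beta(24, 9).
Posterior mean ≈ 0.727, SD ≈ 0.076; a Normal approximation gives roughly [0.663, 0.792].
Exact: F⁻¹(0.2) = 0.664; F⁻¹(0.8) = 0.794.

[0.664, 0.794]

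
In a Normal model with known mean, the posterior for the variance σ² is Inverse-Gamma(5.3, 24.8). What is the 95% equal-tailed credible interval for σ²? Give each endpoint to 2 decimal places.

[2.32, 13.83]

Inverse-Gamma(5.3, 24.8) quantiles: F⁻¹(0.025) and F⁻¹(0.975).
Equivalently, 1/σ² ~ Gamma(5.3, rate = 24.8); invert its 0.975 and 0.025 quantiles.
Posterior mean ≈ 5.77, SD ≈ 3.17; a Normal approximation gives roughly [-0.46, 11.99].
Exact: lower = 2.32; upper = 13.83.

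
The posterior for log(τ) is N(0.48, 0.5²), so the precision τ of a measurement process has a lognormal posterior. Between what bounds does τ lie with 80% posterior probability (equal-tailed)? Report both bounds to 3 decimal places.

On the log scale the 80% interval is 0.48 ± 1.282 × 0.5 = [-0.1608, 1.1208].
Exponentiate: [e^-0.1608, e^1.1208] = [0.851, 3.067].

[0.851, 3.067]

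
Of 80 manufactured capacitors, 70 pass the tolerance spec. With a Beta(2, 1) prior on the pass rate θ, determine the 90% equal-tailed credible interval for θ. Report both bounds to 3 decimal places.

[0.802, 0.923]

Posterior: Beta(2+70, 1+10) = Beta(72, 11).
Equal-tailed 90% interval: the 0.05 and 0.95 quantiles of Beta(72, 11).
Posterior mean ≈ 0.867, SD ≈ 0.037; a Normal approximation gives roughly [0.807, 0.928].
Exact: F⁻¹(0.05) = 0.802; F⁻¹(0.95) = 0.923.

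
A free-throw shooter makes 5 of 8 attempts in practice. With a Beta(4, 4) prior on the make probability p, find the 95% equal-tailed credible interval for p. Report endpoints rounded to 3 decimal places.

Posterior: Beta(4+5, 4+3) = Beta(9, 7).
Equal-tailed 95% interval: the 0.025 and 0.975 quantiles of Beta(9, 7).
Posterior mean ≈ 0.562, SD ≈ 0.120; a Normal approximation gives roughly [0.327, 0.798].
Exact: F⁻¹(0.025) = 0.323; F⁻¹(0.975) = 0.787.

[0.323, 0.787]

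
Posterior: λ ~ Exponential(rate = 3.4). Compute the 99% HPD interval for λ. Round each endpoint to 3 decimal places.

[0.000, 1.354]

The exponential density is strictly decreasing on [0, ∞), so the HPD interval is anchored at 0: [0, q] with P(λ ≤ q) = 0.99.
q = −ln(1 − 0.99) / 3.4 = 4.6052 / 3.4 = 1.354.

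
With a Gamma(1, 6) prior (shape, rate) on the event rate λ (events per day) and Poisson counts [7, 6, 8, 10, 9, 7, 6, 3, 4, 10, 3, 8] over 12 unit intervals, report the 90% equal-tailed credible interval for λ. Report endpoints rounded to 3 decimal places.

[3.761, 5.413]

Posterior: Gamma(1+81, 6+12) = Gamma(82, 18) (shape, rate).
Equal-tailed 90% interval: Gamma(82, 18) quantiles at 0.05 and 0.95.
Posterior mean ≈ 4.556, SD ≈ 0.503; a Normal approximation gives roughly [3.728, 5.383].
Exact: lower = 3.761; upper = 5.413.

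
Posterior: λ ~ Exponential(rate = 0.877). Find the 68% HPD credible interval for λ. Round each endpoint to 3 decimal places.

The exponential density is strictly decreasing on [0, ∞), so the HPD interval is anchored at 0: [0, q] with P(λ ≤ q) = 0.68.
q = −ln(1 − 0.68) / 0.877 = 1.1394 / 0.877 = 1.299.

[0.000, 1.299]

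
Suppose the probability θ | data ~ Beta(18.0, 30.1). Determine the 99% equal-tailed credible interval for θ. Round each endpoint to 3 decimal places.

Posterior: Beta(18.0, 30.1).
Equal-tailed 99% interval: the 0.005 and 0.995 quantiles of Beta(18.0, 30.1).
Posterior mean ≈ 0.374, SD ≈ 0.069; a Normal approximation gives roughly [0.196, 0.552].
Exact: F⁻¹(0.005) = 0.209; F⁻¹(0.995) = 0.558.

[0.209, 0.558]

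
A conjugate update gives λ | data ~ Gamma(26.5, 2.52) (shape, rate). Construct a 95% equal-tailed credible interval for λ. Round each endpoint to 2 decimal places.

Posterior: Gamma(shape 26.5, rate 2.52).
Equal-tailed 95% interval: Gamma(26.5, 2.52) quantiles at 0.025 and 0.975.
Posterior mean ≈ 10.52, SD ≈ 2.04; a Normal approximation gives roughly [6.51, 14.52].
Exact: lower = 6.90; upper = 14.88.

[6.90, 14.88]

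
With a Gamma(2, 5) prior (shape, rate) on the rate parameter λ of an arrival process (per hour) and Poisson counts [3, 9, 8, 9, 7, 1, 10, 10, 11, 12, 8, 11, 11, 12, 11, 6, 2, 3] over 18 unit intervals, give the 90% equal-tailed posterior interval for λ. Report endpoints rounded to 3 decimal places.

Posterior: Gamma(2+144, 5+18) = Gamma(146, 23) (shape, rate).
Equal-tailed 90% interval: Gamma(146, 23) quantiles at 0.05 and 0.95.
Posterior mean ≈ 6.348, SD ≈ 0.525; a Normal approximation gives roughly [5.484, 7.212].
Exact: lower = 5.509; upper = 7.236.

[5.509, 7.236]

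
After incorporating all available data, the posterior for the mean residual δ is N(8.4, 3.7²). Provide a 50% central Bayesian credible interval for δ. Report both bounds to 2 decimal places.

The posterior is symmetric, so the 50% equal-tailed interval is δ = 8.4 ± z·3.7 with z = 0.674.
Half-width: 0.674 × 3.7 = 2.50.
8.4 − 2.50 = 5.90; 8.4 + 2.50 = 10.90.

[5.90, 10.90]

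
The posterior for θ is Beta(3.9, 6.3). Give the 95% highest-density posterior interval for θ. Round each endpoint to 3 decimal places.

[0.113, 0.663]

The posterior is unimodal and skewed, so the HPD interval has equal density at both endpoints and is the shortest 95% interval.
Solving f(0.113) = f(0.663) with F(0.663) − F(0.113) = 0.95 gives [0.113, 0.663].
For comparison, the equal-tailed interval is [0.127, 0.681]; the HPD is narrower and shifted toward the mode.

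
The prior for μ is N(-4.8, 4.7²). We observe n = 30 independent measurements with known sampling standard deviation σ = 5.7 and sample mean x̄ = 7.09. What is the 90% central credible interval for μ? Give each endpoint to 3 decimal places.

Posterior precision = 1/4.7² + 30/5.7² = 0.0453 + 0.9234 = 0.9686, so posterior SD = 1.0161.
Posterior mean = (-4.8/4.7² + 30·7.09/5.7²) / 0.9686 = 6.5343.
Interval: 6.5343 ± 1.645 × 1.0161 → [4.863, 8.206].

[4.863, 8.206]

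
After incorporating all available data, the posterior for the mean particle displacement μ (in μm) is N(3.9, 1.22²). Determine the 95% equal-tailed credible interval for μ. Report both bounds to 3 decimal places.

[1.509, 6.291]

The posterior is symmetric, so the 95% equal-tailed interval is μ = 3.9 ± z·1.22 with z = 1.960.
Half-width: 1.960 × 1.22 = 2.391.
3.9 − 2.391 = 1.509; 3.9 + 2.391 = 6.291.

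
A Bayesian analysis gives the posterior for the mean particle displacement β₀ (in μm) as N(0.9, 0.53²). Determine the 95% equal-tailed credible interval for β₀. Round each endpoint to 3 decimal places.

The posterior is symmetric, so the 95% equal-tailed interval is β₀ = 0.9 ± z·0.53 with z = 1.960.
Half-width: 1.960 × 0.53 = 1.039.
0.9 − 1.039 = -0.139; 0.9 + 1.039 = 1.939.

[-0.139, 1.939]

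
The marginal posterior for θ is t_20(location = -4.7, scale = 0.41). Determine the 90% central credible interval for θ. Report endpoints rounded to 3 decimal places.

[-5.407, -3.993]

The t_20 distribution is symmetric; the 90% interval is -4.7 ± t·0.41 with t_{0.95,20} = 1.725.
Half-width: 1.725 × 0.41 = 0.707.
-4.7 − 0.707 = -5.407; -4.7 + 0.707 = -3.993.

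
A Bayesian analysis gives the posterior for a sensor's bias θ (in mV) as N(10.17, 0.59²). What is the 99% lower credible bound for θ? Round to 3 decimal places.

8.797

Need L with P(θ ≥ L) = 0.99: L = 10.17 − z_{0.01}·0.59.
z = 2.326; L = 10.17 − 2.326 × 0.59 = 8.797.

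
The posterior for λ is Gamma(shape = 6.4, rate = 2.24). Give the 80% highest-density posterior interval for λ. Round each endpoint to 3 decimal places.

[1.300, 4.024]

The posterior is unimodal and skewed, so the HPD interval has equal density at both endpoints and is the shortest 80% interval.
Solving f(1.300) = f(4.024) with F(4.024) − F(1.300) = 0.80 gives [1.300, 4.024].
For comparison, the equal-tailed interval is [1.539, 4.366]; the HPD is narrower and shifted toward the mode.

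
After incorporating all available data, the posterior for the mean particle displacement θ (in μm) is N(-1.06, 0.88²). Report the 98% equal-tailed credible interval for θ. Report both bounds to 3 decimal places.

[-3.107, 0.987]

The posterior is symmetric, so the 98% equal-tailed interval is θ = -1.06 ± z·0.88 with z = 2.326.
Half-width: 2.326 × 0.88 = 2.047.
-1.06 − 2.047 = -3.107; -1.06 + 2.047 = 0.987.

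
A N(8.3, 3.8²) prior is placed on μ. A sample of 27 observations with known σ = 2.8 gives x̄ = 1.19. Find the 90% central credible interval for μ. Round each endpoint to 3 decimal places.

Posterior precision = 1/3.8² + 27/2.8² = 0.0693 + 3.4439 = 3.5131, so posterior SD = 0.5335.
Posterior mean = (8.3/3.8² + 27·1.19/2.8²) / 3.5131 = 1.3302.
Interval: 1.3302 ± 1.645 × 0.5335 → [0.453, 2.208].

[0.453, 2.208]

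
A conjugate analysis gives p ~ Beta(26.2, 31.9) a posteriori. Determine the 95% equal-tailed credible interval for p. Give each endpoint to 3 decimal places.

Posterior: Beta(26.2, 31.9).
Equal-tailed 95% interval: the 0.025 and 0.975 quantiles of Beta(26.2, 31.9).
Posterior mean ≈ 0.451, SD ≈ 0.065; a Normal approximation gives roughly [0.324, 0.578].
Exact: F⁻¹(0.025) = 0.326; F⁻¹(0.975) = 0.579.

[0.326, 0.579]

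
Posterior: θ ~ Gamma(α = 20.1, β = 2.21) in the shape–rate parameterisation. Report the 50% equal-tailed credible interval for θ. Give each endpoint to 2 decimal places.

Posterior: Gamma(shape 20.1, rate 2.21).
Equal-tailed 50% interval: Gamma(20.1, 2.21) quantiles at 0.25 and 0.75.
Posterior mean ≈ 9.10, SD ≈ 2.03; a Normal approximation gives roughly [7.73, 10.46].
Exact: lower = 7.66; upper = 10.37.

[7.66, 10.37]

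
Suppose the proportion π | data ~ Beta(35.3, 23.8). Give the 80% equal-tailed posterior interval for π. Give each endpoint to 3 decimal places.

Posterior: Beta(35.3, 23.8).
Equal-tailed 80% interval: the 0.1 and 0.9 quantiles of Beta(35.3, 23.8).
Posterior mean ≈ 0.597, SD ≈ 0.063; a Normal approximation gives roughly [0.516, 0.678].
Exact: F⁻¹(0.1) = 0.515; F⁻¹(0.9) = 0.678.

[0.515, 0.678]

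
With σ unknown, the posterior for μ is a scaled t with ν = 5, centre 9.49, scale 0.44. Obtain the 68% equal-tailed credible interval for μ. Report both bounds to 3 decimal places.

[9.004, 9.976]

The t_5 distribution is symmetric; the 68% interval is 9.49 ± t·0.44 with t_{0.84,5} = 1.104.
Half-width: 1.104 × 0.44 = 0.486.
9.49 − 0.486 = 9.004; 9.49 + 0.486 = 9.976.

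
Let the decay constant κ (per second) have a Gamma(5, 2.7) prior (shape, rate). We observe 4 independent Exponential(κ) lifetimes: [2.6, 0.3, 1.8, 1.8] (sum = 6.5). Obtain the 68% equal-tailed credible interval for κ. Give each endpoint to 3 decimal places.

Posterior: Gamma(5+4, 2.7+6.5) = Gamma(9, 9.2) (shape, rate).
Equal-tailed 68% interval: Gamma(9, 9.2) quantiles at 0.16 and 0.84.
Posterior mean ≈ 0.978, SD ≈ 0.326; a Normal approximation gives roughly [0.654, 1.303].
Exact: lower = 0.660; upper = 1.296.

[0.660, 1.296]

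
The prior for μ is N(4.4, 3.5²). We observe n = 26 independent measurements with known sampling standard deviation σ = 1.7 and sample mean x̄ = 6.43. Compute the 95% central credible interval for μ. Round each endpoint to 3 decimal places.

[5.761, 7.062]

Posterior precision = 1/3.5² + 26/1.7² = 0.0816 + 8.9965 = 9.0782, so posterior SD = 0.3319.
Posterior mean = (4.4/3.5² + 26·6.43/1.7²) / 9.0782 = 6.4117.
Interval: 6.4117 ± 1.960 × 0.3319 → [5.761, 7.062].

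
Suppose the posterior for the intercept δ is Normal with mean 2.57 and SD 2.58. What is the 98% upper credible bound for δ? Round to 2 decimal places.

7.87

Need U with P(δ ≤ U) = 0.98: U = 2.57 + z_{0.02}·2.58.
z = 2.054; U = 2.57 + 2.054 × 2.58 = 7.87.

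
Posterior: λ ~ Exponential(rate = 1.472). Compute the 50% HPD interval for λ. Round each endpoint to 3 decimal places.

The exponential density is strictly decreasing on [0, ∞), so the HPD interval is anchored at 0: [0, q] with P(λ ≤ q) = 0.50.
q = −ln(1 − 0.50) / 1.472 = 0.6931 / 1.472 = 0.471.

[0.000, 0.471]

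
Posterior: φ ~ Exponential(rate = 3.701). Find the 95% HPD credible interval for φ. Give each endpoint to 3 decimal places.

The exponential density is strictly decreasing on [0, ∞), so the HPD interval is anchored at 0: [0, q] with P(φ ≤ q) = 0.95.
q = −ln(1 − 0.95) / 3.701 = 2.9957 / 3.701 = 0.809.

[0.000, 0.809]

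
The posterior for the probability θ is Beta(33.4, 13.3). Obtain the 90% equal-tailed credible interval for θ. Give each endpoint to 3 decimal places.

[0.603, 0.817]

Posterior: Beta(33.4, 13.3).
Equal-tailed 90% interval: the 0.05 and 0.95 quantiles of Beta(33.4, 13.3).
Posterior mean ≈ 0.715, SD ≈ 0.065; a Normal approximation gives roughly [0.608, 0.823].
Exact: F⁻¹(0.05) = 0.603; F⁻¹(0.95) = 0.817.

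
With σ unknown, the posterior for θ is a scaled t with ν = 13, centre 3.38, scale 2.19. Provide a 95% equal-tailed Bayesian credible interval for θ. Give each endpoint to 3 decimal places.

[-1.351, 8.111]

The t_13 distribution is symmetric; the 95% interval is 3.38 ± t·2.19 with t_{0.975,13} = 2.160.
Half-width: 2.160 × 2.19 = 4.731.
3.38 − 4.731 = -1.351; 3.38 + 4.731 = 8.111.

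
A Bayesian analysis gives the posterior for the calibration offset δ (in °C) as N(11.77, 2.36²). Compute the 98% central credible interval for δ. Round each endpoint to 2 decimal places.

The posterior is symmetric, so the 98% equal-tailed interval is δ = 11.77 ± z·2.36 with z = 2.326.
Half-width: 2.326 × 2.36 = 5.49.
11.77 − 5.49 = 6.28; 11.77 + 5.49 = 17.26.

[6.28, 17.26]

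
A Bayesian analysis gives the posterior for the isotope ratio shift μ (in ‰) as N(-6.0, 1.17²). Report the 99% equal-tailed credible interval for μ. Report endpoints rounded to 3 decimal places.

The posterior is symmetric, so the 99% equal-tailed interval is μ = -6.0 ± z·1.17 with z = 2.576.
Half-width: 2.576 × 1.17 = 3.014.
-6.0 − 3.014 = -9.014; -6.0 + 3.014 = -2.986.

[-9.014, -2.986]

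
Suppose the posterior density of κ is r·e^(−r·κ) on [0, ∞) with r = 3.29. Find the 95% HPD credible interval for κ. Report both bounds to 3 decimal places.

The exponential density is strictly decreasing on [0, ∞), so the HPD interval is anchored at 0: [0, q] with P(κ ≤ q) = 0.95.
q = −ln(1 − 0.95) / 3.29 = 2.9957 / 3.29 = 0.911.

[0.000, 0.911]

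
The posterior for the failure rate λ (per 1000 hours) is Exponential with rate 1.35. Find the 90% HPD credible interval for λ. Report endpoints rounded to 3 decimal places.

[0.000, 1.706]

The exponential density is strictly decreasing on [0, ∞), so the HPD interval is anchored at 0: [0, q] with P(λ ≤ q) = 0.90.
q = −ln(1 − 0.90) / 1.35 = 2.3026 / 1.35 = 1.706.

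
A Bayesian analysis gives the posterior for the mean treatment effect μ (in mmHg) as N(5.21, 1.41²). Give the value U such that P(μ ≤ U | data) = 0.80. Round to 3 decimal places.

6.397

Need U with P(μ ≤ U) = 0.80: U = 5.21 + z_{0.2}·1.41.
z = 0.842; U = 5.21 + 0.842 × 1.41 = 6.397.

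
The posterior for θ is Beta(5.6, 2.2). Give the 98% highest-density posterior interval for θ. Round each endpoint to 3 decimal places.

The posterior is unimodal and skewed, so the HPD interval has equal density at both endpoints and is the shortest 98% interval.
Solving f(0.358) = f(0.987) with F(0.987) − F(0.358) = 0.98 gives [0.358, 0.987].
For comparison, the equal-tailed interval is [0.318, 0.969]; the HPD is narrower and shifted toward the mode.

[0.358, 0.987]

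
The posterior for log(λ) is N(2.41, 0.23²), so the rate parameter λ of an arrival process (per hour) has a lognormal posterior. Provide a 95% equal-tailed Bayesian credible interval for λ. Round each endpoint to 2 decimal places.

On the log scale the 95% interval is 2.41 ± 1.960 × 0.23 = [1.9592, 2.8608].
Exponentiate: [e^1.9592, e^2.8608] = [7.09, 17.48].

[7.09, 17.48]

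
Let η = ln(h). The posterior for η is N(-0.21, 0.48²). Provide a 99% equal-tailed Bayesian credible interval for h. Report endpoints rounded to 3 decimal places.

[0.235, 2.791]

On the log scale the 99% interval is -0.21 ± 2.576 × 0.48 = [-1.4464, 1.0264].
Exponentiate: [e^-1.4464, e^1.0264] = [0.235, 2.791].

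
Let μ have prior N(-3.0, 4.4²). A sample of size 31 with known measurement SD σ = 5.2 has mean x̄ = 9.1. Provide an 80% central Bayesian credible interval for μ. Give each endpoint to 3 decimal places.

Posterior precision = 1/4.4² + 31/5.2² = 0.0517 + 1.1464 = 1.1981, so posterior SD = 0.9136.
Posterior mean = (-3.0/4.4² + 31·9.1/5.2²) / 1.1981 = 8.5783.
Interval: 8.5783 ± 1.282 × 0.9136 → [7.408, 9.749].

[7.408, 9.749]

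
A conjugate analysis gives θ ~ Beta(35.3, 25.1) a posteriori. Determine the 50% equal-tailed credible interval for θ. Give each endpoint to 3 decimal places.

Posterior: Beta(35.3, 25.1).
Equal-tailed 50% interval: the 0.25 and 0.75 quantiles of Beta(35.3, 25.1).
Posterior mean ≈ 0.584, SD ≈ 0.063; a Normal approximation gives roughly [0.542, 0.627].
Exact: F⁻¹(0.25) = 0.542; F⁻¹(0.75) = 0.628.

[0.542, 0.628]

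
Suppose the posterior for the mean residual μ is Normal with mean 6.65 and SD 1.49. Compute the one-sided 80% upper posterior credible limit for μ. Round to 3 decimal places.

Need U with P(μ ≤ U) = 0.80: U = 6.65 + z_{0.2}·1.49.
z = 0.842; U = 6.65 + 0.842 × 1.49 = 7.904.

7.904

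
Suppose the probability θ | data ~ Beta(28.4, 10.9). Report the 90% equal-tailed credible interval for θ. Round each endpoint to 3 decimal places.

[0.600, 0.832]

Posterior: Beta(28.4, 10.9).
Equal-tailed 90% interval: the 0.05 and 0.95 quantiles of Beta(28.4, 10.9).
Posterior mean ≈ 0.723, SD ≈ 0.071; a Normal approximation gives roughly [0.607, 0.839].
Exact: F⁻¹(0.05) = 0.600; F⁻¹(0.95) = 0.832.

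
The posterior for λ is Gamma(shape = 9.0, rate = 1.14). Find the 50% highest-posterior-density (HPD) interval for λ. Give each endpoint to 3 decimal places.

The posterior is unimodal and skewed, so the HPD interval has equal density at both endpoints and is the shortest 50% interval.
Solving f(5.460) = f(8.847) with F(8.847) − F(5.460) = 0.50 gives [5.460, 8.847].
For comparison, the equal-tailed interval is [5.998, 9.476]; the HPD is narrower and shifted toward the mode.

[5.460, 8.847]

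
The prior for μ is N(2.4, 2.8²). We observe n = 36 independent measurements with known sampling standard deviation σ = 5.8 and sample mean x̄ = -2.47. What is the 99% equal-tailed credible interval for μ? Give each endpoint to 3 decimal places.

[-4.305, 0.402]

Posterior precision = 1/2.8² + 36/5.8² = 0.1276 + 1.0702 = 1.1977, so posterior SD = 0.9137.
Posterior mean = (2.4/2.8² + 36·-2.47/5.8²) / 1.1977 = -1.9514.
Interval: -1.9514 ± 2.576 × 0.9137 → [-4.305, 0.402].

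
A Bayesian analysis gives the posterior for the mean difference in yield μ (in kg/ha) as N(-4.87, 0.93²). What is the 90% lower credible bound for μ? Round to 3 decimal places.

-6.062

Need L with P(μ ≥ L) = 0.90: L = -4.87 − z_{0.1}·0.93.
z = 1.282; L = -4.87 − 1.282 × 0.93 = -6.062.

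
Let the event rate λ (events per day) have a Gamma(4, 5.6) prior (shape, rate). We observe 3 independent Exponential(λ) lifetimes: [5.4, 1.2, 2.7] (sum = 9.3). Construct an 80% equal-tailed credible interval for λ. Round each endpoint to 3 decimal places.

[0.261, 0.707]

Posterior: Gamma(4+3, 5.6+9.3) = Gamma(7, 14.9) (shape, rate).
Equal-tailed 80% interval: Gamma(7, 14.9) quantiles at 0.1 and 0.9.
Posterior mean ≈ 0.470, SD ≈ 0.178; a Normal approximation gives roughly [0.242, 0.697].
Exact: lower = 0.261; upper = 0.707.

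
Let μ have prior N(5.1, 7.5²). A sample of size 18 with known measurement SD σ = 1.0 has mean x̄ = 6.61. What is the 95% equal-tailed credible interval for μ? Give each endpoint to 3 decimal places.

[6.147, 7.070]

Posterior precision = 1/7.5² + 18/1.0² = 0.0178 + 18.0000 = 18.0178, so posterior SD = 0.2356.
Posterior mean = (5.1/7.5² + 18·6.61/1.0²) / 18.0178 = 6.6085.
Interval: 6.6085 ± 1.960 × 0.2356 → [6.147, 7.070].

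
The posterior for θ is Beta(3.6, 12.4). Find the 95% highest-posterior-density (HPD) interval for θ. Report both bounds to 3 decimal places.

[0.047, 0.423]

The posterior is unimodal and skewed, so the HPD interval has equal density at both endpoints and is the shortest 95% interval.
Solving f(0.047) = f(0.423) with F(0.423) − F(0.047) = 0.95 gives [0.047, 0.423].
For comparison, the equal-tailed interval is [0.063, 0.451]; the HPD is narrower and shifted toward the mode.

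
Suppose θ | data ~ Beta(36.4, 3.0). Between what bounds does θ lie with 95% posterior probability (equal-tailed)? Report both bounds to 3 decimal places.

[0.824, 0.984]

Posterior: Beta(36.4, 3.0).
Equal-tailed 95% interval: the 0.025 and 0.975 quantiles of Beta(36.4, 3.0).
Posterior mean ≈ 0.924, SD ≈ 0.042; a Normal approximation gives roughly [0.842, 1.006].
Exact: F⁻¹(0.025) = 0.824; F⁻¹(0.975) = 0.984.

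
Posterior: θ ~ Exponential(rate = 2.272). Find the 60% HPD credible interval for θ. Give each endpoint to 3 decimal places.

[0.000, 0.403]

The exponential density is strictly decreasing on [0, ∞), so the HPD interval is anchored at 0: [0, q] with P(θ ≤ q) = 0.60.
q = −ln(1 − 0.60) / 2.272 = 0.9163 / 2.272 = 0.403.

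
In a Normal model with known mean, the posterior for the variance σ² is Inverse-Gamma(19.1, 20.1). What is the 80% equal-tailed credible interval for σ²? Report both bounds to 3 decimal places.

Inverse-Gamma(19.1, 20.1) quantiles: F⁻¹(0.1) and F⁻¹(0.9).
Equivalently, 1/σ² ~ Gamma(19.1, rate = 20.1); invert its 0.9 and 0.1 quantiles.
Posterior mean ≈ 1.110, SD ≈ 0.269; a Normal approximation gives roughly [0.766, 1.455].
Exact: lower = 0.808; upper = 1.461.

[0.808, 1.461]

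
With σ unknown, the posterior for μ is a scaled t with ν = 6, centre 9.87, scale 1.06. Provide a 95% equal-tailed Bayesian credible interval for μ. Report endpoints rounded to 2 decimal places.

[7.28, 12.46]

The t_6 distribution is symmetric; the 95% interval is 9.87 ± t·1.06 with t_{0.975,6} = 2.447.
Half-width: 2.447 × 1.06 = 2.59.
9.87 − 2.59 = 7.28; 9.87 + 2.59 = 12.46.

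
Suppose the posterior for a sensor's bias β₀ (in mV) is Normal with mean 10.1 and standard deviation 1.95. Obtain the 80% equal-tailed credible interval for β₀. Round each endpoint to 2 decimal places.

[7.60, 12.60]

The posterior is symmetric, so the 80% equal-tailed interval is β₀ = 10.1 ± z·1.95 with z = 1.282.
Half-width: 1.282 × 1.95 = 2.50.
10.1 − 2.50 = 7.60; 10.1 + 2.50 = 12.60.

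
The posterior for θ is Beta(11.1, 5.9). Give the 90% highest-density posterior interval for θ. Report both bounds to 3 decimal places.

[0.472, 0.839]

The posterior is unimodal and skewed, so the HPD interval has equal density at both endpoints and is the shortest 90% interval.
Solving f(0.472) = f(0.839) with F(0.839) − F(0.472) = 0.90 gives [0.472, 0.839].
For comparison, the equal-tailed interval is [0.458, 0.827]; the HPD is narrower and shifted toward the mode.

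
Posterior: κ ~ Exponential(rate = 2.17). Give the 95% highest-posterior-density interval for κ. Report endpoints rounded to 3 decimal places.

[0.000, 1.381]

The exponential density is strictly decreasing on [0, ∞), so the HPD interval is anchored at 0: [0, q] with P(κ ≤ q) = 0.95.
q = −ln(1 − 0.95) / 2.17 = 2.9957 / 2.17 = 1.381.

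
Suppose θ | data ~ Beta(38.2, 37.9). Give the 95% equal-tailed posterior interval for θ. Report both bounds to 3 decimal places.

Posterior: Beta(38.2, 37.9).
Equal-tailed 95% interval: the 0.025 and 0.975 quantiles of Beta(38.2, 37.9).
Posterior mean ≈ 0.502, SD ≈ 0.057; a Normal approximation gives roughly [0.390, 0.614].
Exact: F⁻¹(0.025) = 0.391; F⁻¹(0.975) = 0.613.

[0.391, 0.613]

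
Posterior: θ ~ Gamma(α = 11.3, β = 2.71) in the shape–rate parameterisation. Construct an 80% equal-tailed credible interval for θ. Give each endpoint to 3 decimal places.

[2.680, 5.817]

Posterior: Gamma(shape 11.3, rate 2.71).
Equal-tailed 80% interval: Gamma(11.3, 2.71) quantiles at 0.1 and 0.9.
Posterior mean ≈ 4.170, SD ≈ 1.240; a Normal approximation gives roughly [2.580, 5.759].
Exact: lower = 2.680; upper = 5.817.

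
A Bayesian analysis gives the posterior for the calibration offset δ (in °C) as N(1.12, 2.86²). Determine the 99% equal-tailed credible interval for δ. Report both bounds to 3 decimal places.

[-6.247, 8.487]

The posterior is symmetric, so the 99% equal-tailed interval is δ = 1.12 ± z·2.86 with z = 2.576.
Half-width: 2.576 × 2.86 = 7.367.
1.12 − 7.367 = -6.247; 1.12 + 7.367 = 8.487.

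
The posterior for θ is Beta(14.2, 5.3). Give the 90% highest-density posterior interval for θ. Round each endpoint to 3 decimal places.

The posterior is unimodal and skewed, so the HPD interval has equal density at both endpoints and is the shortest 90% interval.
Solving f(0.572) = f(0.890) with F(0.890) − F(0.572) = 0.90 gives [0.572, 0.890].
For comparison, the equal-tailed interval is [0.554, 0.876]; the HPD is narrower and shifted toward the mode.

[0.572, 0.890]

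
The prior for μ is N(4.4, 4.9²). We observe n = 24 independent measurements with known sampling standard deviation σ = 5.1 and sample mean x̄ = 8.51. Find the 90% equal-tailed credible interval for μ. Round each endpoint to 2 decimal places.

Posterior precision = 1/4.9² + 24/5.1² = 0.0416 + 0.9227 = 0.9644, so posterior SD = 1.0183.
Posterior mean = (4.4/4.9² + 24·8.51/5.1²) / 0.9644 = 8.3325.
Interval: 8.3325 ± 1.645 × 1.0183 → [6.66, 10.01].

[6.66, 10.01]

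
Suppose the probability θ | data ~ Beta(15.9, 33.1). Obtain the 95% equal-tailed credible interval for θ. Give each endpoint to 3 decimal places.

[0.202, 0.460]

Posterior: Beta(15.9, 33.1).
Equal-tailed 95% interval: the 0.025 and 0.975 quantiles of Beta(15.9, 33.1).
Posterior mean ≈ 0.324, SD ≈ 0.066; a Normal approximation gives roughly [0.195, 0.454].
Exact: F⁻¹(0.025) = 0.202; F⁻¹(0.975) = 0.460.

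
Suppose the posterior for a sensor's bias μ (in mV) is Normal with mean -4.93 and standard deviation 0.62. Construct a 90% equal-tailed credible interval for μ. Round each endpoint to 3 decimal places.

[-5.950, -3.910]

The posterior is symmetric, so the 90% equal-tailed interval is μ = -4.93 ± z·0.62 with z = 1.645.
Half-width: 1.645 × 0.62 = 1.020.
-4.93 − 1.020 = -5.950; -4.93 + 1.020 = -3.910.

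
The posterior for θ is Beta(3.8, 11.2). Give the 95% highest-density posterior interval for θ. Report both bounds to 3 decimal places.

[0.059, 0.466]

The posterior is unimodal and skewed, so the HPD interval has equal density at both endpoints and is the shortest 95% interval.
Solving f(0.059) = f(0.466) with F(0.466) − F(0.059) = 0.95 gives [0.059, 0.466].
For comparison, the equal-tailed interval is [0.076, 0.493]; the HPD is narrower and shifted toward the mode.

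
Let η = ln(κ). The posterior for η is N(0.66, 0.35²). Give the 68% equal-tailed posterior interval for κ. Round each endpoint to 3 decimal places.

On the log scale the 68% interval is 0.66 ± 0.994 × 0.35 = [0.3119, 1.0081].
Exponentiate: [e^0.3119, e^1.0081] = [1.366, 2.740].

[1.366, 2.740]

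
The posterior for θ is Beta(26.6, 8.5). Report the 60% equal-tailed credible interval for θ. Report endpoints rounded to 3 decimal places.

Posterior: Beta(26.6, 8.5).
Equal-tailed 60% interval: the 0.2 and 0.8 quantiles of Beta(26.6, 8.5).
Posterior mean ≈ 0.758, SD ≈ 0.071; a Normal approximation gives roughly [0.698, 0.818].
Exact: F⁻¹(0.2) = 0.699; F⁻¹(0.8) = 0.820.

[0.699, 0.820]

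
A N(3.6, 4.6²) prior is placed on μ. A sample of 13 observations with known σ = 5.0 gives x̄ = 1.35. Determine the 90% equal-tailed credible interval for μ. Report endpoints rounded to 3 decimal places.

[-0.646, 3.721]

Posterior precision = 1/4.6² + 13/5.0² = 0.0473 + 0.5200 = 0.5673, so posterior SD = 1.3277.
Posterior mean = (3.6/4.6² + 13·1.35/5.0²) / 0.5673 = 1.5375.
Interval: 1.5375 ± 1.645 × 1.3277 → [-0.646, 3.721].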